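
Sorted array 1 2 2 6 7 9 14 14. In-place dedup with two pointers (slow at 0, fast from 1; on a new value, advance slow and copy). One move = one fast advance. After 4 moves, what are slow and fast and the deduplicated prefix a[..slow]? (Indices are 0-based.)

(s=0,f=1) a[fast]=2≠a[slow]=1 write a[1]=2 → slow++,fast++
(s=1,f=2) a[fast]=2=a[slow] dup → fast++
(s=1,f=3) a[fast]=6≠a[slow]=2 write a[2]=6 → slow++,fast++
(s=2,f=4) a[fast]=7≠a[slow]=6 write a[3]=7 → slow++,fast++

slow=3, fast=5, prefix=[1, 2, 6, 7]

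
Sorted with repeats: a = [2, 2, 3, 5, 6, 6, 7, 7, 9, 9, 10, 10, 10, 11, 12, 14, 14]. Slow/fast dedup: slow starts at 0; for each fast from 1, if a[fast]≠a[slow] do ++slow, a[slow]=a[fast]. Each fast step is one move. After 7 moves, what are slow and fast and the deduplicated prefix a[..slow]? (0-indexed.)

slow=4, fast=8, prefix=[2, 3, 5, 6, 7]

slow=0 fast=1: a[fast]=2=a[slow] dup, fast++
slow=0 fast=2: a[fast]=3≠a[slow]=2 write a[1]=3, slow++,fast++
slow=1 fast=3: a[fast]=5≠a[slow]=3 write a[2]=5, slow++,fast++
slow=2 fast=4: a[fast]=6≠a[slow]=5 write a[3]=6, slow++,fast++
slow=3 fast=5: a[fast]=6=a[slow] dup, fast++
slow=3 fast=6: a[fast]=7≠a[slow]=6 write a[4]=7, slow++,fast++
slow=4 fast=7: a[fast]=7=a[slow] dup, fast++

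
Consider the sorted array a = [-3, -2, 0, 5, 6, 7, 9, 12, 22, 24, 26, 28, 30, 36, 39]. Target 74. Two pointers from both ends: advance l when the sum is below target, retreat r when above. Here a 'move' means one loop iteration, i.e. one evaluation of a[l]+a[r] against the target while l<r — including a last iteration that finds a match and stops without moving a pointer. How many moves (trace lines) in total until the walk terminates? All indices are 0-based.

[0,14] -3+39=36 <74 → l++
[1,14] -2+39=37 <74 → l++
[2,14] 0+39=39 <74 → l++
[3,14] 5+39=44 <74 → l++
[4,14] 6+39=45 <74 → l++
[5,14] 7+39=46 <74 → l++
[6,14] 9+39=48 <74 → l++
[7,14] 12+39=51 <74 → l++
[8,14] 22+39=61 <74 → l++
[9,14] 24+39=63 <74 → l++
[10,14] 26+39=65 <74 → l++
[11,14] 28+39=67 <74 → l++
[12,14] 30+39=69 <74 → l++
[13,14] 36+39=75 >74 → r--

14 moves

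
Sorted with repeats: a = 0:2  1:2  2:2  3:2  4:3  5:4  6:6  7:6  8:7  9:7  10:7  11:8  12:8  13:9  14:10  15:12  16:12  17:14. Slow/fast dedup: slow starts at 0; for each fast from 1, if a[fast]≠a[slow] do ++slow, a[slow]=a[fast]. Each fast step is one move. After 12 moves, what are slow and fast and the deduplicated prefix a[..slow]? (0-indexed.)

(s=0,f=1) a[fast]=2=a[slow] dup → fast++
(s=0,f=2) a[fast]=2=a[slow] dup → fast++
(s=0,f=3) a[fast]=2=a[slow] dup → fast++
(s=0,f=4) a[fast]=3≠a[slow]=2 write a[1]=3 → slow++,fast++
(s=1,f=5) a[fast]=4≠a[slow]=3 write a[2]=4 → slow++,fast++
(s=2,f=6) a[fast]=6≠a[slow]=4 write a[3]=6 → slow++,fast++
(s=3,f=7) a[fast]=6=a[slow] dup → fast++
(s=3,f=8) a[fast]=7≠a[slow]=6 write a[4]=7 → slow++,fast++
(s=4,f=9) a[fast]=7=a[slow] dup → fast++
(s=4,f=10) a[fast]=7=a[slow] dup → fast++
(s=4,f=11) a[fast]=8≠a[slow]=7 write a[5]=8 → slow++,fast++
(s=5,f=12) a[fast]=8=a[slow] dup → fast++

slow=5, fast=13, prefix=[2, 3, 4, 6, 7, 8]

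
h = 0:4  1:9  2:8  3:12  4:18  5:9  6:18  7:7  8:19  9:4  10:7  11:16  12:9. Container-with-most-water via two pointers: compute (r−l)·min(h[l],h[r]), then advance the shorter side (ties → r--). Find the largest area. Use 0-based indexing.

l=0 r=12: min(4,9)*12=48 best=48 *, l++
l=1 r=12: min(9,9)*11=99 best=99 *, r--
l=1 r=11: min(9,16)*10=90 best=99, l++
l=2 r=11: min(8,16)*9=72 best=99, l++
l=3 r=11: min(12,16)*8=96 best=99, l++
l=4 r=11: min(18,16)*7=112 best=112 *, r--
l=4 r=10: min(18,7)*6=42 best=112, r--
l=4 r=9: min(18,4)*5=20 best=112, r--
l=4 r=8: min(18,19)*4=72 best=112, l++
l=5 r=8: min(9,19)*3=27 best=112, l++
l=6 r=8: min(18,19)*2=36 best=112, l++
l=7 r=8: min(7,19)*1=7 best=112, l++

max area = 112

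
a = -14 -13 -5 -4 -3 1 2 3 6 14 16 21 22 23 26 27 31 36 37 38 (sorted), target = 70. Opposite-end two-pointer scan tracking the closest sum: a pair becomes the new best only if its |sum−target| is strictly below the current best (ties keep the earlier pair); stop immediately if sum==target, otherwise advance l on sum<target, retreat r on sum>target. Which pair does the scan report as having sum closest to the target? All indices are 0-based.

l=0 r=19: -14+38=24 d=46 *, l++
l=1 r=19: -13+38=25 d=45 *, l++
l=2 r=19: -5+38=33 d=37 *, l++
l=3 r=19: -4+38=34 d=36 *, l++
l=4 r=19: -3+38=35 d=35 *, l++
l=5 r=19: 1+38=39 d=31 *, l++
l=6 r=19: 2+38=40 d=30 *, l++
l=7 r=19: 3+38=41 d=29 *, l++
l=8 r=19: 6+38=44 d=26 *, l++
l=9 r=19: 14+38=52 d=18 *, l++
l=10 r=19: 16+38=54 d=16 *, l++
l=11 r=19: 21+38=59 d=11 *, l++
l=12 r=19: 22+38=60 d=10 *, l++
l=13 r=19: 23+38=61 d=9 *, l++
l=14 r=19: 26+38=64 d=6 *, l++
l=15 r=19: 27+38=65 d=5 *, l++
l=16 r=19: 31+38=69 d=1 *, l++
l=17 r=19: 36+38=74 d=4, r--
l=17 r=18: 36+37=73 d=3, r--

pair (31, 38) with sum 69 (|Δ|=1)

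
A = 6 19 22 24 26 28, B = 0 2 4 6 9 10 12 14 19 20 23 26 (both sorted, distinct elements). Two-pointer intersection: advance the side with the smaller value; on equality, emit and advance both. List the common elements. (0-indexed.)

[i=0,j=0] 6>0 → j++
[i=0,j=1] 6>2 → j++
[i=0,j=2] 6>4 → j++
[i=0,j=3] 6==6 emit → i++,j++
[i=1,j=4] 19>9 → j++
[i=1,j=5] 19>10 → j++
[i=1,j=6] 19>12 → j++
[i=1,j=7] 19>14 → j++
[i=1,j=8] 19==19 emit → i++,j++
[i=2,j=9] 22>20 → j++
[i=2,j=10] 22<23 → i++
[i=3,j=10] 24>23 → j++
[i=3,j=11] 24<26 → i++
[i=4,j=11] 26==26 emit → i++,j++

intersection = [6, 19, 26]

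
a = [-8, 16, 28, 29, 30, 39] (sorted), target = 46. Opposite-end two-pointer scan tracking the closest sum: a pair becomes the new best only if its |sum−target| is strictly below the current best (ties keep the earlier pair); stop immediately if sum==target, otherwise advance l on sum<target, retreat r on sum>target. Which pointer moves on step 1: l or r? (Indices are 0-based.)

l

[0,5] -8+39=31 d=15 * → l++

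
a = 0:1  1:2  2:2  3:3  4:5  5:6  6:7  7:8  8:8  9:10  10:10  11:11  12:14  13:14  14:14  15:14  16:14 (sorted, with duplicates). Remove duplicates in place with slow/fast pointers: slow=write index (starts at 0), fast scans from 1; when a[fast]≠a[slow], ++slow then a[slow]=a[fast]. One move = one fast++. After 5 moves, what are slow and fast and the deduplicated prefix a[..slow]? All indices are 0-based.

slow=0 fast=1: a[fast]=2≠a[slow]=1 write a[1]=2, slow++,fast++
slow=1 fast=2: a[fast]=2=a[slow] dup, fast++
slow=1 fast=3: a[fast]=3≠a[slow]=2 write a[2]=3, slow++,fast++
slow=2 fast=4: a[fast]=5≠a[slow]=3 write a[3]=5, slow++,fast++
slow=3 fast=5: a[fast]=6≠a[slow]=5 write a[4]=6, slow++,fast++

slow=4, fast=6, prefix=[1, 2, 3, 5, 6]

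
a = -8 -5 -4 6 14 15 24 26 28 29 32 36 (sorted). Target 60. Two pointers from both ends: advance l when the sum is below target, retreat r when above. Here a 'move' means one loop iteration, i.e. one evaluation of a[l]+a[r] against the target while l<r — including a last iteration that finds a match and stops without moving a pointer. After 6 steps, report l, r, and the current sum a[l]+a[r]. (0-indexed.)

l=6, r=11, sum=60

[0,11] -8+36=28 <60 → l++
[1,11] -5+36=31 <60 → l++
[2,11] -4+36=32 <60 → l++
[3,11] 6+36=42 <60 → l++
[4,11] 14+36=50 <60 → l++
[5,11] 15+36=51 <60 → l++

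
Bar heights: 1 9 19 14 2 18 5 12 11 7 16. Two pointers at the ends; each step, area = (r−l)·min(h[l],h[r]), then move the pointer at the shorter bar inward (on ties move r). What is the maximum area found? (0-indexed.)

max area = 128

[0,10] min(1,16)*10=10 best=10 * → l++
[1,10] min(9,16)*9=81 best=81 * → l++
[2,10] min(19,16)*8=128 best=128 * → r--
[2,9] min(19,7)*7=49 best=128 → r--
[2,8] min(19,11)*6=66 best=128 → r--
[2,7] min(19,12)*5=60 best=128 → r--
[2,6] min(19,5)*4=20 best=128 → r--
[2,5] min(19,18)*3=54 best=128 → r--
[2,4] min(19,2)*2=4 best=128 → r--
[2,3] min(19,14)*1=14 best=128 → r--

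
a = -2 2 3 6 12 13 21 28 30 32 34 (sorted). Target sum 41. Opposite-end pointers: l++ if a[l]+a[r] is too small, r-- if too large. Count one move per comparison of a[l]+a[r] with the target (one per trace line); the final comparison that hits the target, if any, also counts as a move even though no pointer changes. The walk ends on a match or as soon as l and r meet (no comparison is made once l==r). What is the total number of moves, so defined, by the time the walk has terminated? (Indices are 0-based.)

9 moves

l=0 r=10: -2+34=32 <41, l++
l=1 r=10: 2+34=36 <41, l++
l=2 r=10: 3+34=37 <41, l++
l=3 r=10: 6+34=40 <41, l++
l=4 r=10: 12+34=46 >41, r--
l=4 r=9: 12+32=44 >41, r--
l=4 r=8: 12+30=42 >41, r--
l=4 r=7: 12+28=40 <41, l++
l=5 r=7: 13+28=41, found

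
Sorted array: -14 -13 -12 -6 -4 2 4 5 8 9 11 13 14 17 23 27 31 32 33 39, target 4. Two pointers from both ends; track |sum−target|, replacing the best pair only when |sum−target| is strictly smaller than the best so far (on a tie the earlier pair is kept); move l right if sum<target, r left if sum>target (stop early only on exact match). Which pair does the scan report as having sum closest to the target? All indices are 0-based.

pair (-13, 17) with sum 4 (|Δ|=0)

l=0 r=19: -14+39=25 d=21 *, r--
l=0 r=18: -14+33=19 d=15 *, r--
l=0 r=17: -14+32=18 d=14 *, r--
l=0 r=16: -14+31=17 d=13 *, r--
l=0 r=15: -14+27=13 d=9 *, r--
l=0 r=14: -14+23=9 d=5 *, r--
l=0 r=13: -14+17=3 d=1 *, l++
l=1 r=13: -13+17=4 d=0 *, stop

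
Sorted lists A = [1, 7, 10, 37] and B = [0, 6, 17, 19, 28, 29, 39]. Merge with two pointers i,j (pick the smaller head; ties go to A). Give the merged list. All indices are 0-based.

[i=0,j=0] A[i]=1>B[j]=0 take 0 → j++
[i=0,j=1] A[i]=1<=B[j]=6 take 1 → i++
[i=1,j=1] A[i]=7>B[j]=6 take 6 → j++
[i=1,j=2] A[i]=7<=B[j]=17 take 7 → i++
[i=2,j=2] A[i]=10<=B[j]=17 take 10 → i++
[i=3,j=2] A[i]=37>B[j]=17 take 17 → j++
[i=3,j=3] A[i]=37>B[j]=19 take 19 → j++
[i=3,j=4] A[i]=37>B[j]=28 take 28 → j++
[i=3,j=5] A[i]=37>B[j]=29 take 29 → j++
[i=3,j=6] A[i]=37<=B[j]=39 take 37 → i++
[i=4,j=6] A done, take B[j]=39 → j++

[0, 1, 6, 7, 10, 17, 19, 28, 29, 37, 39]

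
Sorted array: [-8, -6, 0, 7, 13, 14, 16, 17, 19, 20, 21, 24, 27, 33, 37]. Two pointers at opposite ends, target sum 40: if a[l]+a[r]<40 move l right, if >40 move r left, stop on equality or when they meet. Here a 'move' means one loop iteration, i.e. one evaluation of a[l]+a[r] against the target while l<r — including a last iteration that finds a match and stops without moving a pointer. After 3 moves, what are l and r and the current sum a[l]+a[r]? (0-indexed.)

[0,14] -8+37=29 <40 → l++
[1,14] -6+37=31 <40 → l++
[2,14] 0+37=37 <40 → l++

l=3, r=14, sum=44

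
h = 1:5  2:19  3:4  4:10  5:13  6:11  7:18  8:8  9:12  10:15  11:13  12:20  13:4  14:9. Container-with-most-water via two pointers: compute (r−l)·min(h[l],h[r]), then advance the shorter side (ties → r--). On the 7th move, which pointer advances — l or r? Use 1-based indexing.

[1,14] min(5,9)*13=65 best=65 * → l++
[2,14] min(19,9)*12=108 best=108 * → r--
[2,13] min(19,4)*11=44 best=108 → r--
[2,12] min(19,20)*10=190 best=190 * → l++
[3,12] min(4,20)*9=36 best=190 → l++
[4,12] min(10,20)*8=80 best=190 → l++
[5,12] min(13,20)*7=91 best=190 → l++

l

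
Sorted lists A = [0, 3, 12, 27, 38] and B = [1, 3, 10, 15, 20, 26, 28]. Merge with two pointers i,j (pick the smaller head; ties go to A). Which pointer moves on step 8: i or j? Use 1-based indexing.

j

[i=1,j=1] A[i]=0<=B[j]=1 take 0 → i++
[i=2,j=1] A[i]=3>B[j]=1 take 1 → j++
[i=2,j=2] A[i]=3<=B[j]=3 take 3 → i++
[i=3,j=2] A[i]=12>B[j]=3 take 3 → j++
[i=3,j=3] A[i]=12>B[j]=10 take 10 → j++
[i=3,j=4] A[i]=12<=B[j]=15 take 12 → i++
[i=4,j=4] A[i]=27>B[j]=15 take 15 → j++
[i=4,j=5] A[i]=27>B[j]=20 take 20 → j++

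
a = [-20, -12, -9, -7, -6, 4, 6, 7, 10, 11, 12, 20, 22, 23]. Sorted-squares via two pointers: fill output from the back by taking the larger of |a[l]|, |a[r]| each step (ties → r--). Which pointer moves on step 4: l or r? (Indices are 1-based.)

l

[1,14] |-20|<=|23| out[14]=529 → r--
[1,13] |-20|<=|22| out[13]=484 → r--
[1,12] |-20|<=|20| out[12]=400 → r--
[1,11] |-20|>|12| out[11]=400 → l++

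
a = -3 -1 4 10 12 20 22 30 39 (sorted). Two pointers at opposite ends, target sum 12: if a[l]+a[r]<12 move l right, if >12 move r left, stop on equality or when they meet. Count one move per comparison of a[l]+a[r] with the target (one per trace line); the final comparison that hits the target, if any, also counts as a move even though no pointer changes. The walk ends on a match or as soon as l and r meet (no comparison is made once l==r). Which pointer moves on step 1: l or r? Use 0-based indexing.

r

[0,8] -3+39=36 >12 → r--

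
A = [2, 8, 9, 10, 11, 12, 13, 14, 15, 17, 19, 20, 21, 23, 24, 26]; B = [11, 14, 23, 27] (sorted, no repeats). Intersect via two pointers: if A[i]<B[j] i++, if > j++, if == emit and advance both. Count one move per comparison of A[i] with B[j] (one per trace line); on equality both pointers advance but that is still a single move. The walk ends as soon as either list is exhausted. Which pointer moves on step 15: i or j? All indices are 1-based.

i

i=1 j=1: 2<11, i++
i=2 j=1: 8<11, i++
i=3 j=1: 9<11, i++
i=4 j=1: 10<11, i++
i=5 j=1: 11==11 emit, i++,j++
i=6 j=2: 12<14, i++
i=7 j=2: 13<14, i++
i=8 j=2: 14==14 emit, i++,j++
i=9 j=3: 15<23, i++
i=10 j=3: 17<23, i++
i=11 j=3: 19<23, i++
i=12 j=3: 20<23, i++
i=13 j=3: 21<23, i++
i=14 j=3: 23==23 emit, i++,j++
i=15 j=4: 24<27, i++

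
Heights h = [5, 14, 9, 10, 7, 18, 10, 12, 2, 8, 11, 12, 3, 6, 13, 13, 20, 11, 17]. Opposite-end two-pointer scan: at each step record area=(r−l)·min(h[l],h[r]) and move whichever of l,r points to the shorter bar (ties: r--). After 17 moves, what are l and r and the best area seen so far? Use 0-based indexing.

l=0 r=18: min(5,17)*18=90 best=90 *, l++
l=1 r=18: min(14,17)*17=238 best=238 *, l++
l=2 r=18: min(9,17)*16=144 best=238, l++
l=3 r=18: min(10,17)*15=150 best=238, l++
l=4 r=18: min(7,17)*14=98 best=238, l++
l=5 r=18: min(18,17)*13=221 best=238, r--
l=5 r=17: min(18,11)*12=132 best=238, r--
l=5 r=16: min(18,20)*11=198 best=238, l++
l=6 r=16: min(10,20)*10=100 best=238, l++
l=7 r=16: min(12,20)*9=108 best=238, l++
l=8 r=16: min(2,20)*8=16 best=238, l++
l=9 r=16: min(8,20)*7=56 best=238, l++
l=10 r=16: min(11,20)*6=66 best=238, l++
l=11 r=16: min(12,20)*5=60 best=238, l++
l=12 r=16: min(3,20)*4=12 best=238, l++
l=13 r=16: min(6,20)*3=18 best=238, l++
l=14 r=16: min(13,20)*2=26 best=238, l++

l=15, r=16, best area=238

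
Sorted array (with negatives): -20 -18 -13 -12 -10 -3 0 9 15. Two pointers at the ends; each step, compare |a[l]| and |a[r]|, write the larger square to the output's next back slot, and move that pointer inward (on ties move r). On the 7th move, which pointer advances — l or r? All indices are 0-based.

r

[0,8] |-20|>|15| out[8]=400 → l++
[1,8] |-18|>|15| out[7]=324 → l++
[2,8] |-13|<=|15| out[6]=225 → r--
[2,7] |-13|>|9| out[5]=169 → l++
[3,7] |-12|>|9| out[4]=144 → l++
[4,7] |-10|>|9| out[3]=100 → l++
[5,7] |-3|<=|9| out[2]=81 → r--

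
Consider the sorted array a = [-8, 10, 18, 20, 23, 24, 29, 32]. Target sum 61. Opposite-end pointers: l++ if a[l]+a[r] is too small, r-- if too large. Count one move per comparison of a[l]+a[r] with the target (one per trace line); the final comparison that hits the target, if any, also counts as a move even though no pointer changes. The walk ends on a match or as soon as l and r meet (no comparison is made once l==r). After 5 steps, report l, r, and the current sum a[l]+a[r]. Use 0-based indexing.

[0,7] -8+32=24 <61 → l++
[1,7] 10+32=42 <61 → l++
[2,7] 18+32=50 <61 → l++
[3,7] 20+32=52 <61 → l++
[4,7] 23+32=55 <61 → l++

l=5, r=7, sum=56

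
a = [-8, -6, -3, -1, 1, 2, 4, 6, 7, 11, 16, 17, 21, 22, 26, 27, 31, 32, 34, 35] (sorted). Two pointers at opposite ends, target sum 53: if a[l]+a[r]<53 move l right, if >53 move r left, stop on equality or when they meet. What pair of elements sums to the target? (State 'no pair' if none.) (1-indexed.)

(21, 32)

[1,20] -8+35=27 <53 → l++
[2,20] -6+35=29 <53 → l++
[3,20] -3+35=32 <53 → l++
[4,20] -1+35=34 <53 → l++
[5,20] 1+35=36 <53 → l++
[6,20] 2+35=37 <53 → l++
[7,20] 4+35=39 <53 → l++
[8,20] 6+35=41 <53 → l++
[9,20] 7+35=42 <53 → l++
[10,20] 11+35=46 <53 → l++
[11,20] 16+35=51 <53 → l++
[12,20] 17+35=52 <53 → l++
[13,20] 21+35=56 >53 → r--
[13,19] 21+34=55 >53 → r--
[13,18] 21+32=53 → found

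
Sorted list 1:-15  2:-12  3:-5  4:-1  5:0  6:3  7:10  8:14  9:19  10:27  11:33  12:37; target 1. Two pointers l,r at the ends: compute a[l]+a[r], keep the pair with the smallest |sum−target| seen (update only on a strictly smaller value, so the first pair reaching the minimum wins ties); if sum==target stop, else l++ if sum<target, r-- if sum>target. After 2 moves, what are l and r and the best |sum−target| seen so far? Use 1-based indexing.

l=1 r=12: -15+37=22 d=21 *, r--
l=1 r=11: -15+33=18 d=17 *, r--

l=1, r=10, best |Δ|=17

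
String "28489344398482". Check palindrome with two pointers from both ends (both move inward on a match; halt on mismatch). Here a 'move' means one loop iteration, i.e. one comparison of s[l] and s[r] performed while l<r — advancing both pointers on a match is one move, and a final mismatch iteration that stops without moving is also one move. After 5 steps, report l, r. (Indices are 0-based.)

l=5, r=8

l=0 r=13: '2'=='2', l++,r--
l=1 r=12: '8'=='8', l++,r--
l=2 r=11: '4'=='4', l++,r--
l=3 r=10: '8'=='8', l++,r--
l=4 r=9: '9'=='9', l++,r--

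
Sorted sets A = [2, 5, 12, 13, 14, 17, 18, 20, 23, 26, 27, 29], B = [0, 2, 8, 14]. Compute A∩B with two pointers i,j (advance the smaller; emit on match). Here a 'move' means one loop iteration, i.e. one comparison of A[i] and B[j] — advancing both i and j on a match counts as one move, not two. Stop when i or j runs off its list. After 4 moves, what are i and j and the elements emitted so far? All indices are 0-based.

i=2, j=3, emitted=[2]

[i=0,j=0] 2>0 → j++
[i=0,j=1] 2==2 emit → i++,j++
[i=1,j=2] 5<8 → i++
[i=2,j=2] 12>8 → j++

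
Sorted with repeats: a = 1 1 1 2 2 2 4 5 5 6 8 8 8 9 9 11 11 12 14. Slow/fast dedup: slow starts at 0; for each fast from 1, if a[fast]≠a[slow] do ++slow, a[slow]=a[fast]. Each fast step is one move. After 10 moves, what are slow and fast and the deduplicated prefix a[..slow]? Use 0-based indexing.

slow=0 fast=1: a[fast]=1=a[slow] dup, fast++
slow=0 fast=2: a[fast]=1=a[slow] dup, fast++
slow=0 fast=3: a[fast]=2≠a[slow]=1 write a[1]=2, slow++,fast++
slow=1 fast=4: a[fast]=2=a[slow] dup, fast++
slow=1 fast=5: a[fast]=2=a[slow] dup, fast++
slow=1 fast=6: a[fast]=4≠a[slow]=2 write a[2]=4, slow++,fast++
slow=2 fast=7: a[fast]=5≠a[slow]=4 write a[3]=5, slow++,fast++
slow=3 fast=8: a[fast]=5=a[slow] dup, fast++
slow=3 fast=9: a[fast]=6≠a[slow]=5 write a[4]=6, slow++,fast++
slow=4 fast=10: a[fast]=8≠a[slow]=6 write a[5]=8, slow++,fast++

slow=5, fast=11, prefix=[1, 2, 4, 5, 6, 8]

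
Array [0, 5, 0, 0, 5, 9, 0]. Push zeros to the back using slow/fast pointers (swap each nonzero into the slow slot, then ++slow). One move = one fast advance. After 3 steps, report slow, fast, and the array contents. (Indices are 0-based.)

slow=1, fast=3, a=[5, 0, 0, 0, 5, 9, 0]

slow=0 fast=0: a[fast]=0, fast++
slow=0 fast=1: a[fast]=5≠0 swap→a[0]=5, slow++,fast++
slow=1 fast=2: a[fast]=0, fast++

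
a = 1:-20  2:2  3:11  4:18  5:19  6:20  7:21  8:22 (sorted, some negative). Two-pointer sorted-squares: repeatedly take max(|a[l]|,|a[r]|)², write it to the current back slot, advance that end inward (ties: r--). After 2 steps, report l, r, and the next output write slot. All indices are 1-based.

l=1, r=6, next write slot=6

[1,8] |-20|<=|22| out[8]=484 → r--
[1,7] |-20|<=|21| out[7]=441 → r--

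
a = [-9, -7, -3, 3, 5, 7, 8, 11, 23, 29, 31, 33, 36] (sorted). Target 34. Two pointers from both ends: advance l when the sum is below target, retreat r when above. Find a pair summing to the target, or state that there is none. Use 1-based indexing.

(3, 31)

[1,13] -9+36=27 <34 → l++
[2,13] -7+36=29 <34 → l++
[3,13] -3+36=33 <34 → l++
[4,13] 3+36=39 >34 → r--
[4,12] 3+33=36 >34 → r--
[4,11] 3+31=34 → found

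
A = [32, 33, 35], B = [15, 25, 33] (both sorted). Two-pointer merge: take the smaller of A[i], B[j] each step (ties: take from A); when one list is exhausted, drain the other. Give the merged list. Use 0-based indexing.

i=0 j=0: A[i]=32>B[j]=15 take 15, j++
i=0 j=1: A[i]=32>B[j]=25 take 25, j++
i=0 j=2: A[i]=32<=B[j]=33 take 32, i++
i=1 j=2: A[i]=33<=B[j]=33 take 33, i++
i=2 j=2: A[i]=35>B[j]=33 take 33, j++
i=2 j=3: B done, take A[i]=35, i++

[15, 25, 32, 33, 33, 35]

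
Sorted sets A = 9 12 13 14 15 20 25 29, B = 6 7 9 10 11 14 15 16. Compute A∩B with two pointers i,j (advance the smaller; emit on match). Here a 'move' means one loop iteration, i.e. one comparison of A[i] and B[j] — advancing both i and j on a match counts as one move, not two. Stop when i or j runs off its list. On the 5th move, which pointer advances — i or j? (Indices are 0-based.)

j

[i=0,j=0] 9>6 → j++
[i=0,j=1] 9>7 → j++
[i=0,j=2] 9==9 emit → i++,j++
[i=1,j=3] 12>10 → j++
[i=1,j=4] 12>11 → j++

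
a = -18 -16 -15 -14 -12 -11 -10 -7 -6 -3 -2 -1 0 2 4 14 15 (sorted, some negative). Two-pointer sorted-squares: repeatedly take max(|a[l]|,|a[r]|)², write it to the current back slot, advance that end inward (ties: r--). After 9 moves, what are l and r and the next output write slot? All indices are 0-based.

[0,16] |-18|>|15| out[16]=324 → l++
[1,16] |-16|>|15| out[15]=256 → l++
[2,16] |-15|<=|15| out[14]=225 → r--
[2,15] |-15|>|14| out[13]=225 → l++
[3,15] |-14|<=|14| out[12]=196 → r--
[3,14] |-14|>|4| out[11]=196 → l++
[4,14] |-12|>|4| out[10]=144 → l++
[5,14] |-11|>|4| out[9]=121 → l++
[6,14] |-10|>|4| out[8]=100 → l++

l=7, r=14, next write slot=7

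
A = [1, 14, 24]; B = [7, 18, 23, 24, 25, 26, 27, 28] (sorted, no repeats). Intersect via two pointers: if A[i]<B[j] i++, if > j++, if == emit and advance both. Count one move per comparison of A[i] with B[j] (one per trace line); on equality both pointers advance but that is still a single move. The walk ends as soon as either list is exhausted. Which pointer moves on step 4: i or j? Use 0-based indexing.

j

[i=0,j=0] 1<7 → i++
[i=1,j=0] 14>7 → j++
[i=1,j=1] 14<18 → i++
[i=2,j=1] 24>18 → j++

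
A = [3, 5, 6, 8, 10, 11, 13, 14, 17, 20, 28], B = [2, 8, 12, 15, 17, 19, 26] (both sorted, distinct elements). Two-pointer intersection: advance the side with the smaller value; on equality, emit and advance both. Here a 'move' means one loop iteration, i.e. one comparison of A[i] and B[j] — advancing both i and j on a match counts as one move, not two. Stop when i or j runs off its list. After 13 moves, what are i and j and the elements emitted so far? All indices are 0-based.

i=0 j=0: 3>2, j++
i=0 j=1: 3<8, i++
i=1 j=1: 5<8, i++
i=2 j=1: 6<8, i++
i=3 j=1: 8==8 emit, i++,j++
i=4 j=2: 10<12, i++
i=5 j=2: 11<12, i++
i=6 j=2: 13>12, j++
i=6 j=3: 13<15, i++
i=7 j=3: 14<15, i++
i=8 j=3: 17>15, j++
i=8 j=4: 17==17 emit, i++,j++
i=9 j=5: 20>19, j++

i=9, j=6, emitted=[8, 17]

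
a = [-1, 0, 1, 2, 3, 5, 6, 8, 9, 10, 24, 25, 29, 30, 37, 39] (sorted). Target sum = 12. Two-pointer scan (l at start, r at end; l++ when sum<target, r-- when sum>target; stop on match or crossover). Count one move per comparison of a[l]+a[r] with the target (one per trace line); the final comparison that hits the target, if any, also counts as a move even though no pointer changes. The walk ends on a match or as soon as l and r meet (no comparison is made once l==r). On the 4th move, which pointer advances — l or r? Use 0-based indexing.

l=0 r=15: -1+39=38 >12, r--
l=0 r=14: -1+37=36 >12, r--
l=0 r=13: -1+30=29 >12, r--
l=0 r=12: -1+29=28 >12, r--

r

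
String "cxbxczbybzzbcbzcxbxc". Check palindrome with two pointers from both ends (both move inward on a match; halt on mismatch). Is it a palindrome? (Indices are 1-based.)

l=1 r=20: 'c'=='c', l++,r--
l=2 r=19: 'x'=='x', l++,r--
l=3 r=18: 'b'=='b', l++,r--
l=4 r=17: 'x'=='x', l++,r--
l=5 r=16: 'c'=='c', l++,r--
l=6 r=15: 'z'=='z', l++,r--
l=7 r=14: 'b'=='b', l++,r--
l=8 r=13: 'y'!='c', stop

not a palindrome (mismatch at 8,13)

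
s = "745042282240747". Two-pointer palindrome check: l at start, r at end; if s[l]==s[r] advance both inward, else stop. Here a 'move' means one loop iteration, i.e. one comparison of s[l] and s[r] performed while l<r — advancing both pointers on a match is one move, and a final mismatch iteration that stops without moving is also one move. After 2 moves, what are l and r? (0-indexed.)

l=0 r=14: '7'=='7', l++,r--
l=1 r=13: '4'=='4', l++,r--

l=2, r=12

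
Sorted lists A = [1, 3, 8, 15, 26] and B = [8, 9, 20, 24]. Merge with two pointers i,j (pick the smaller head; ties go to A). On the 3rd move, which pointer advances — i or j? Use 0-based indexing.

[i=0,j=0] A[i]=1<=B[j]=8 take 1 → i++
[i=1,j=0] A[i]=3<=B[j]=8 take 3 → i++
[i=2,j=0] A[i]=8<=B[j]=8 take 8 → i++

i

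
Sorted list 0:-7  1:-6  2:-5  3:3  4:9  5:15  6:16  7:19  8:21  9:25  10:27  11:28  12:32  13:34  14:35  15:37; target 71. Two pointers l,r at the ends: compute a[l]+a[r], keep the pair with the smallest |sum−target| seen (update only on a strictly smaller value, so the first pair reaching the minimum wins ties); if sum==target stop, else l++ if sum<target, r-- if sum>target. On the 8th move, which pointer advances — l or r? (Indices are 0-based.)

l

l=0 r=15: -7+37=30 d=41 *, l++
l=1 r=15: -6+37=31 d=40 *, l++
l=2 r=15: -5+37=32 d=39 *, l++
l=3 r=15: 3+37=40 d=31 *, l++
l=4 r=15: 9+37=46 d=25 *, l++
l=5 r=15: 15+37=52 d=19 *, l++
l=6 r=15: 16+37=53 d=18 *, l++
l=7 r=15: 19+37=56 d=15 *, l++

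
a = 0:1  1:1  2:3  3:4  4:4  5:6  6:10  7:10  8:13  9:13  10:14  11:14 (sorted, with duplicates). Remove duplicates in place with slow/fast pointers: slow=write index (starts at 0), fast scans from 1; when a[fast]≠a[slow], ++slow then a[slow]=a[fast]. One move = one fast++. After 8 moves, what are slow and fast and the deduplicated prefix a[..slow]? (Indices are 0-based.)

(s=0,f=1) a[fast]=1=a[slow] dup → fast++
(s=0,f=2) a[fast]=3≠a[slow]=1 write a[1]=3 → slow++,fast++
(s=1,f=3) a[fast]=4≠a[slow]=3 write a[2]=4 → slow++,fast++
(s=2,f=4) a[fast]=4=a[slow] dup → fast++
(s=2,f=5) a[fast]=6≠a[slow]=4 write a[3]=6 → slow++,fast++
(s=3,f=6) a[fast]=10≠a[slow]=6 write a[4]=10 → slow++,fast++
(s=4,f=7) a[fast]=10=a[slow] dup → fast++
(s=4,f=8) a[fast]=13≠a[slow]=10 write a[5]=13 → slow++,fast++

slow=5, fast=9, prefix=[1, 3, 4, 6, 10, 13]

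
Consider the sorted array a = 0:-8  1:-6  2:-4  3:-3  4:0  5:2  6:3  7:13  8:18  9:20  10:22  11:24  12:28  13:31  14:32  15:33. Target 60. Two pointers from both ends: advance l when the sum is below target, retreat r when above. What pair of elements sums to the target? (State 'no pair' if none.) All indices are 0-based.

(28, 32)

[0,15] -8+33=25 <60 → l++
[1,15] -6+33=27 <60 → l++
[2,15] -4+33=29 <60 → l++
[3,15] -3+33=30 <60 → l++
[4,15] 0+33=33 <60 → l++
[5,15] 2+33=35 <60 → l++
[6,15] 3+33=36 <60 → l++
[7,15] 13+33=46 <60 → l++
[8,15] 18+33=51 <60 → l++
[9,15] 20+33=53 <60 → l++
[10,15] 22+33=55 <60 → l++
[11,15] 24+33=57 <60 → l++
[12,15] 28+33=61 >60 → r--
[12,14] 28+32=60 → found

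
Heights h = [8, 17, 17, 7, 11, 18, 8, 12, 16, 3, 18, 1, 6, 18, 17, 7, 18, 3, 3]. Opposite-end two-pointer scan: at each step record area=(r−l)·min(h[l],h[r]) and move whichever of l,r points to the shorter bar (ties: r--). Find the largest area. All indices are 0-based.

max area = 255

l=0 r=18: min(8,3)*18=54 best=54 *, r--
l=0 r=17: min(8,3)*17=51 best=54, r--
l=0 r=16: min(8,18)*16=128 best=128 *, l++
l=1 r=16: min(17,18)*15=255 best=255 *, l++
l=2 r=16: min(17,18)*14=238 best=255, l++
l=3 r=16: min(7,18)*13=91 best=255, l++
l=4 r=16: min(11,18)*12=132 best=255, l++
l=5 r=16: min(18,18)*11=198 best=255, r--
l=5 r=15: min(18,7)*10=70 best=255, r--
l=5 r=14: min(18,17)*9=153 best=255, r--
l=5 r=13: min(18,18)*8=144 best=255, r--
l=5 r=12: min(18,6)*7=42 best=255, r--
l=5 r=11: min(18,1)*6=6 best=255, r--
l=5 r=10: min(18,18)*5=90 best=255, r--
l=5 r=9: min(18,3)*4=12 best=255, r--
l=5 r=8: min(18,16)*3=48 best=255, r--
l=5 r=7: min(18,12)*2=24 best=255, r--
l=5 r=6: min(18,8)*1=8 best=255, r--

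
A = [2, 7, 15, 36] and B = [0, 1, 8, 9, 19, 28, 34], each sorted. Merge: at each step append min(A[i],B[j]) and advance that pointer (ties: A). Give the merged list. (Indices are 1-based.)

[0, 1, 2, 7, 8, 9, 15, 19, 28, 34, 36]

[i=1,j=1] A[i]=2>B[j]=0 take 0 → j++
[i=1,j=2] A[i]=2>B[j]=1 take 1 → j++
[i=1,j=3] A[i]=2<=B[j]=8 take 2 → i++
[i=2,j=3] A[i]=7<=B[j]=8 take 7 → i++
[i=3,j=3] A[i]=15>B[j]=8 take 8 → j++
[i=3,j=4] A[i]=15>B[j]=9 take 9 → j++
[i=3,j=5] A[i]=15<=B[j]=19 take 15 → i++
[i=4,j=5] A[i]=36>B[j]=19 take 19 → j++
[i=4,j=6] A[i]=36>B[j]=28 take 28 → j++
[i=4,j=7] A[i]=36>B[j]=34 take 34 → j++
[i=4,j=8] B done, take A[i]=36 → i++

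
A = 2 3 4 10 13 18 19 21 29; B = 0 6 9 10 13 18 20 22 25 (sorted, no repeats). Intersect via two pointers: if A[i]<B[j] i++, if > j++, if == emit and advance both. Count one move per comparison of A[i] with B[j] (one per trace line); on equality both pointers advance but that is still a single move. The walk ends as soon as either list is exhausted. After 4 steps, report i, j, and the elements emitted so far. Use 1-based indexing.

i=4, j=2, emitted=[]

i=1 j=1: 2>0, j++
i=1 j=2: 2<6, i++
i=2 j=2: 3<6, i++
i=3 j=2: 4<6, i++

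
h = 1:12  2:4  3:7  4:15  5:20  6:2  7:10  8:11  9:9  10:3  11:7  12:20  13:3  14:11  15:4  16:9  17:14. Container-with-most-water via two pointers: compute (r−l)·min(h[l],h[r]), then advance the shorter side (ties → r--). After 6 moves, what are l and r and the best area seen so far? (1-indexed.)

l=1 r=17: min(12,14)*16=192 best=192 *, l++
l=2 r=17: min(4,14)*15=60 best=192, l++
l=3 r=17: min(7,14)*14=98 best=192, l++
l=4 r=17: min(15,14)*13=182 best=192, r--
l=4 r=16: min(15,9)*12=108 best=192, r--
l=4 r=15: min(15,4)*11=44 best=192, r--

l=4, r=14, best area=192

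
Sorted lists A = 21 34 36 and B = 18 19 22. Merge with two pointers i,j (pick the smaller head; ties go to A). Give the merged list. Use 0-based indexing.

[18, 19, 21, 22, 34, 36]

i=0 j=0: A[i]=21>B[j]=18 take 18, j++
i=0 j=1: A[i]=21>B[j]=19 take 19, j++
i=0 j=2: A[i]=21<=B[j]=22 take 21, i++
i=1 j=2: A[i]=34>B[j]=22 take 22, j++
i=1 j=3: B done, take A[i]=34, i++
i=2 j=3: B done, take A[i]=36, i++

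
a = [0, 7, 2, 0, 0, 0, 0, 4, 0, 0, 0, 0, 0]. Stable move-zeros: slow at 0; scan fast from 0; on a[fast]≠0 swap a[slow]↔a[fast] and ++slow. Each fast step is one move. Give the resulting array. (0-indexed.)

[7, 2, 4, 0, 0, 0, 0, 0, 0, 0, 0, 0, 0]

(s=0,f=0) a[fast]=0 → fast++
(s=0,f=1) a[fast]=7≠0 swap→a[0]=7 → slow++,fast++
(s=1,f=2) a[fast]=2≠0 swap→a[1]=2 → slow++,fast++
(s=2,f=3) a[fast]=0 → fast++
(s=2,f=4) a[fast]=0 → fast++
(s=2,f=5) a[fast]=0 → fast++
(s=2,f=6) a[fast]=0 → fast++
(s=2,f=7) a[fast]=4≠0 swap→a[2]=4 → slow++,fast++
(s=3,f=8) a[fast]=0 → fast++
(s=3,f=9) a[fast]=0 → fast++
(s=3,f=10) a[fast]=0 → fast++
(s=3,f=11) a[fast]=0 → fast++
(s=3,f=12) a[fast]=0 → fast++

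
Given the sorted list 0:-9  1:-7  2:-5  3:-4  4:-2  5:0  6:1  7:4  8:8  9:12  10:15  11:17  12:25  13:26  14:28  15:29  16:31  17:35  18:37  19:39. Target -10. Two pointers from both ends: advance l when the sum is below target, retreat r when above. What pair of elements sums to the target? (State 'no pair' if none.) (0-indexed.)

[0,19] -9+39=30 >-10 → r--
[0,18] -9+37=28 >-10 → r--
[0,17] -9+35=26 >-10 → r--
[0,16] -9+31=22 >-10 → r--
[0,15] -9+29=20 >-10 → r--
[0,14] -9+28=19 >-10 → r--
[0,13] -9+26=17 >-10 → r--
[0,12] -9+25=16 >-10 → r--
[0,11] -9+17=8 >-10 → r--
[0,10] -9+15=6 >-10 → r--
[0,9] -9+12=3 >-10 → r--
[0,8] -9+8=-1 >-10 → r--
[0,7] -9+4=-5 >-10 → r--
[0,6] -9+1=-8 >-10 → r--
[0,5] -9+0=-9 >-10 → r--
[0,4] -9+-2=-11 <-10 → l++
[1,4] -7+-2=-9 >-10 → r--
[1,3] -7+-4=-11 <-10 → l++
[2,3] -5+-4=-9 >-10 → r--

no pair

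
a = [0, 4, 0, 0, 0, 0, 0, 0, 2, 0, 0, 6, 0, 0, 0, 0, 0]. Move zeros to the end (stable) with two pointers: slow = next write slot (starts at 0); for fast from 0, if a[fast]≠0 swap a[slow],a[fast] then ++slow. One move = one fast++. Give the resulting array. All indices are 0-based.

[4, 2, 6, 0, 0, 0, 0, 0, 0, 0, 0, 0, 0, 0, 0, 0, 0]

slow=0 fast=0: a[fast]=0, fast++
slow=0 fast=1: a[fast]=4≠0 swap→a[0]=4, slow++,fast++
slow=1 fast=2: a[fast]=0, fast++
slow=1 fast=3: a[fast]=0, fast++
slow=1 fast=4: a[fast]=0, fast++
slow=1 fast=5: a[fast]=0, fast++
slow=1 fast=6: a[fast]=0, fast++
slow=1 fast=7: a[fast]=0, fast++
slow=1 fast=8: a[fast]=2≠0 swap→a[1]=2, slow++,fast++
slow=2 fast=9: a[fast]=0, fast++
slow=2 fast=10: a[fast]=0, fast++
slow=2 fast=11: a[fast]=6≠0 swap→a[2]=6, slow++,fast++
slow=3 fast=12: a[fast]=0, fast++
slow=3 fast=13: a[fast]=0, fast++
slow=3 fast=14: a[fast]=0, fast++
slow=3 fast=15: a[fast]=0, fast++
slow=3 fast=16: a[fast]=0, fast++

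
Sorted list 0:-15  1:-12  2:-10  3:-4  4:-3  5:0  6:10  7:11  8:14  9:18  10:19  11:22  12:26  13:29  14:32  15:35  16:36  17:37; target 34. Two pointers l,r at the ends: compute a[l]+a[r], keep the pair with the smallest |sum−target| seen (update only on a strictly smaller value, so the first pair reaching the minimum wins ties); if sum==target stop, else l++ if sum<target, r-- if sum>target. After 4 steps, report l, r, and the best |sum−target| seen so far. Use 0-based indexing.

l=0 r=17: -15+37=22 d=12 *, l++
l=1 r=17: -12+37=25 d=9 *, l++
l=2 r=17: -10+37=27 d=7 *, l++
l=3 r=17: -4+37=33 d=1 *, l++

l=4, r=17, best |Δ|=1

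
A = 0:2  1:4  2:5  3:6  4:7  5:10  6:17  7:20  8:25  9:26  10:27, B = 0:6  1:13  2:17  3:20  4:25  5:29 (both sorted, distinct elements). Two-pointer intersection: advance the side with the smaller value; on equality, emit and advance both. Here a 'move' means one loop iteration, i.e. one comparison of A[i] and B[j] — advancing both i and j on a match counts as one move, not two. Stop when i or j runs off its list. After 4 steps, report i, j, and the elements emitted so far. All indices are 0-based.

i=0 j=0: 2<6, i++
i=1 j=0: 4<6, i++
i=2 j=0: 5<6, i++
i=3 j=0: 6==6 emit, i++,j++

i=4, j=1, emitted=[6]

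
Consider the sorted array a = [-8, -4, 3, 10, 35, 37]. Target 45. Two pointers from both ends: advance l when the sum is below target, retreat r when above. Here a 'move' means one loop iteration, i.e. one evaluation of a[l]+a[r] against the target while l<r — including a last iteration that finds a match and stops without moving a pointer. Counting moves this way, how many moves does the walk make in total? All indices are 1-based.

5 moves

[1,6] -8+37=29 <45 → l++
[2,6] -4+37=33 <45 → l++
[3,6] 3+37=40 <45 → l++
[4,6] 10+37=47 >45 → r--
[4,5] 10+35=45 → found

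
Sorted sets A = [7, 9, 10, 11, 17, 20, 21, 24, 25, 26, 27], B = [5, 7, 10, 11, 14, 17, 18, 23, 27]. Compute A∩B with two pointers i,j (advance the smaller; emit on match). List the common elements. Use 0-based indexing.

intersection = [7, 10, 11, 17, 27]

i=0 j=0: 7>5, j++
i=0 j=1: 7==7 emit, i++,j++
i=1 j=2: 9<10, i++
i=2 j=2: 10==10 emit, i++,j++
i=3 j=3: 11==11 emit, i++,j++
i=4 j=4: 17>14, j++
i=4 j=5: 17==17 emit, i++,j++
i=5 j=6: 20>18, j++
i=5 j=7: 20<23, i++
i=6 j=7: 21<23, i++
i=7 j=7: 24>23, j++
i=7 j=8: 24<27, i++
i=8 j=8: 25<27, i++
i=9 j=8: 26<27, i++
i=10 j=8: 27==27 emit, i++,j++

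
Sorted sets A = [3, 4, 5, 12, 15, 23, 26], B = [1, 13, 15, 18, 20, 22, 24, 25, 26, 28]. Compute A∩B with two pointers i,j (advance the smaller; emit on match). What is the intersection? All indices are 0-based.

i=0 j=0: 3>1, j++
i=0 j=1: 3<13, i++
i=1 j=1: 4<13, i++
i=2 j=1: 5<13, i++
i=3 j=1: 12<13, i++
i=4 j=1: 15>13, j++
i=4 j=2: 15==15 emit, i++,j++
i=5 j=3: 23>18, j++
i=5 j=4: 23>20, j++
i=5 j=5: 23>22, j++
i=5 j=6: 23<24, i++
i=6 j=6: 26>24, j++
i=6 j=7: 26>25, j++
i=6 j=8: 26==26 emit, i++,j++

intersection = [15, 26]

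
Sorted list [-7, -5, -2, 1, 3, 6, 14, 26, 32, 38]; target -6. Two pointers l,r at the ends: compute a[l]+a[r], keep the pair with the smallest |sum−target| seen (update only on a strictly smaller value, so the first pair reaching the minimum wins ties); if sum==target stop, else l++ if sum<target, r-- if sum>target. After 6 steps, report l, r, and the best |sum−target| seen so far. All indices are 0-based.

l=0, r=3, best |Δ|=2

l=0 r=9: -7+38=31 d=37 *, r--
l=0 r=8: -7+32=25 d=31 *, r--
l=0 r=7: -7+26=19 d=25 *, r--
l=0 r=6: -7+14=7 d=13 *, r--
l=0 r=5: -7+6=-1 d=5 *, r--
l=0 r=4: -7+3=-4 d=2 *, r--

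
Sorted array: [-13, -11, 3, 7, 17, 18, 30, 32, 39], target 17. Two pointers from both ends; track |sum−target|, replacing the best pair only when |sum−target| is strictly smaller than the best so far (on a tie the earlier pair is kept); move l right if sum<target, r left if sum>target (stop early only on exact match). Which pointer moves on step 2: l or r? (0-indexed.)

r

l=0 r=8: -13+39=26 d=9 *, r--
l=0 r=7: -13+32=19 d=2 *, r--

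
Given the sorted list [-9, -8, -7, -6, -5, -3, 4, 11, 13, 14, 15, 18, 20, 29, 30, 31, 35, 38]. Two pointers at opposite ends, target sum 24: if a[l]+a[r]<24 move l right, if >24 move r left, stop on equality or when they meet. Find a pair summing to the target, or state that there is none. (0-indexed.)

(-7, 31)

l=0 r=17: -9+38=29 >24, r--
l=0 r=16: -9+35=26 >24, r--
l=0 r=15: -9+31=22 <24, l++
l=1 r=15: -8+31=23 <24, l++
l=2 r=15: -7+31=24, found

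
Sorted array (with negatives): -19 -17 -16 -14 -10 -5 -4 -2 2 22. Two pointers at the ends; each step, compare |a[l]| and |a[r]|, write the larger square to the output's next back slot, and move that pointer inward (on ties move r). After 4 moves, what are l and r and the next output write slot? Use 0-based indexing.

l=0 r=9: |-19|<=|22| out[9]=484, r--
l=0 r=8: |-19|>|2| out[8]=361, l++
l=1 r=8: |-17|>|2| out[7]=289, l++
l=2 r=8: |-16|>|2| out[6]=256, l++

l=3, r=8, next write slot=5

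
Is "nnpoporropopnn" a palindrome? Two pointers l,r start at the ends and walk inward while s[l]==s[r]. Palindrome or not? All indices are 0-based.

[0,13] 'n'=='n' → l++,r--
[1,12] 'n'=='n' → l++,r--
[2,11] 'p'=='p' → l++,r--
[3,10] 'o'=='o' → l++,r--
[4,9] 'p'=='p' → l++,r--
[5,8] 'o'=='o' → l++,r--
[6,7] 'r'=='r' → l++,r--

palindrome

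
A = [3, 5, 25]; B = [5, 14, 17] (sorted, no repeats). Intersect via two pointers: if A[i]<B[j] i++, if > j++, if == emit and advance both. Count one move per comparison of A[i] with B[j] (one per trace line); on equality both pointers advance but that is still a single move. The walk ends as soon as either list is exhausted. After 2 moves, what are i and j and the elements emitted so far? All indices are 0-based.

i=2, j=1, emitted=[5]

[i=0,j=0] 3<5 → i++
[i=1,j=0] 5==5 emit → i++,j++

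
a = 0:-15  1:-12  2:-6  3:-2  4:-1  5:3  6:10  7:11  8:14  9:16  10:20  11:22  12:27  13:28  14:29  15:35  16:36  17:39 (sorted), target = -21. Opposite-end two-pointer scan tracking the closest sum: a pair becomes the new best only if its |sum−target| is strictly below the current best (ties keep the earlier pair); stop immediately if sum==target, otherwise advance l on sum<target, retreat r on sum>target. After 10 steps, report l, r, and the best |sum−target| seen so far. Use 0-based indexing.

l=0 r=17: -15+39=24 d=45 *, r--
l=0 r=16: -15+36=21 d=42 *, r--
l=0 r=15: -15+35=20 d=41 *, r--
l=0 r=14: -15+29=14 d=35 *, r--
l=0 r=13: -15+28=13 d=34 *, r--
l=0 r=12: -15+27=12 d=33 *, r--
l=0 r=11: -15+22=7 d=28 *, r--
l=0 r=10: -15+20=5 d=26 *, r--
l=0 r=9: -15+16=1 d=22 *, r--
l=0 r=8: -15+14=-1 d=20 *, r--

l=0, r=7, best |Δ|=20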